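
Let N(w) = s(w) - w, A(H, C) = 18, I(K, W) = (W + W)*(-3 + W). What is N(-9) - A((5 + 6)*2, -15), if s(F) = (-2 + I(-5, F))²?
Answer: 45787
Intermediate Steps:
I(K, W) = 2*W*(-3 + W) (I(K, W) = (2*W)*(-3 + W) = 2*W*(-3 + W))
s(F) = (-2 + 2*F*(-3 + F))²
N(w) = -w + 4*(-1 + w*(-3 + w))² (N(w) = 4*(-1 + w*(-3 + w))² - w = -w + 4*(-1 + w*(-3 + w))²)
N(-9) - A((5 + 6)*2, -15) = (-1*(-9) + 4*(-1 - 9*(-3 - 9))²) - 1*18 = (9 + 4*(-1 - 9*(-12))²) - 18 = (9 + 4*(-1 + 108)²) - 18 = (9 + 4*107²) - 18 = (9 + 4*11449) - 18 = (9 + 45796) - 18 = 45805 - 18 = 45787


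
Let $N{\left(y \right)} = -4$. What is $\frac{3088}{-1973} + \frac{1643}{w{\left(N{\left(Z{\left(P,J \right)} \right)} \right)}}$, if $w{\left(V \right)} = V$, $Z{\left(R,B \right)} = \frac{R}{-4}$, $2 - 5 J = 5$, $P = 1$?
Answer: $- \frac{3253991}{7892} \approx -412.31$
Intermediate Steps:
$J = - \frac{3}{5}$ ($J = \frac{2}{5} - 1 = - \frac{3}{5} \approx -0.6$)
$Z{\left(R,B \right)} = - \frac{R}{4}$ ($Z{\left(R,B \right)} = R \left(- \frac{1}{4}\right) = - \frac{R}{4}$)
$\frac{3088}{-1973} + \frac{1643}{w{\left(N{\left(Z{\left(P,J \right)} \right)} \right)}} = \frac{3088}{-1973} + \frac{1643}{-4} = 3088 \left(- \frac{1}{1973}\right) + 1643 \left(- \frac{1}{4}\right) = - \frac{3088}{1973} - \frac{1643}{4} = - \frac{3253991}{7892}$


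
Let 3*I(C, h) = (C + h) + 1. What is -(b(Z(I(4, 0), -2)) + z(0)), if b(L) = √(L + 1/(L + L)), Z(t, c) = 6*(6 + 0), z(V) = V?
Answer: -√5186/12 ≈ -6.0012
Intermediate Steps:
I(C, h) = ⅓ + C/3 + h/3 (I(C, h) = ((C + h) + 1)/3 = (1 + C + h)/3 = ⅓ + C/3 + h/3)
Z(t, c) = 36 (Z(t, c) = 6*6 = 36)
b(L) = √(L + 1/(2*L))
-(b(Z(I(4, 0), -2)) + z(0)) = -(√(2/36 + 4*36)/2 + 0) = -(√(2*(1/36) + 144)/2 + 0) = -(√(1/18 + 144)/2 + 0) = -(√(2593/18)/2 + 0) = -((√5186/6)/2 + 0) = -(√5186/12 + 0) = -√5186/12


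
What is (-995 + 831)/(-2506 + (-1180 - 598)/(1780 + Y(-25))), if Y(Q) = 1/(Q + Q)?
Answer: 7297918/111560197 ≈ 0.065417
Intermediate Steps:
Y(Q) = 1/(2*Q)
(-995 + 831)/(-2506 + (-1180 - 598)/(1780 + Y(-25))) = (-995 + 831)/(-2506 + (-1180 - 598)/(1780 + (1/2)/(-25))) = -164/(-2506 - 1778/(1780 + (1/2)*(-1/25))) = -164/(-2506 - 1778/(1780 - 1/50)) = -164/(-2506 - 1778/88999/50) = -164/(-2506 - 1778*50/88999) = -164/(-2506 - 88900/88999) = -164/(-223120394/88999) = -164*(-88999/223120394) = 7297918/111560197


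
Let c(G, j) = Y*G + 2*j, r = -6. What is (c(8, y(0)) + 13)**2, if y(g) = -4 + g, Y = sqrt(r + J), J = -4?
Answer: -615 + 80*I*sqrt(10) ≈ -615.0 + 252.98*I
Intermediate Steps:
Y = I*sqrt(10) (Y = sqrt(-6 - 4) = sqrt(-10) = I*sqrt(10) ≈ 3.1623*I)
c(G, j) = 2*j + I*G*sqrt(10) (c(G, j) = (I*sqrt(10))*G + 2*j = I*G*sqrt(10) + 2*j = 2*j + I*G*sqrt(10))
(c(8, y(0)) + 13)**2 = ((2*(-4 + 0) + I*8*sqrt(10)) + 13)**2 = ((2*(-4) + 8*I*sqrt(10)) + 13)**2 = ((-8 + 8*I*sqrt(10)) + 13)**2 = (5 + 8*I*sqrt(10))**2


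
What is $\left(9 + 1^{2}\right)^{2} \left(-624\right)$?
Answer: $-62400$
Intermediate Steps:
$\left(9 + 1^{2}\right)^{2} \left(-624\right) = \left(9 + 1\right)^{2} \left(-624\right) = 10^{2} \left(-624\right) = 100 \left(-624\right) = -62400$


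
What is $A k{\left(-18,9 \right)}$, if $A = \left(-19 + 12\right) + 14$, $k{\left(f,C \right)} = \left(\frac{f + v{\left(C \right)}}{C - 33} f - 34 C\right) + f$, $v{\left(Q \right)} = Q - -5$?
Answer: $-2289$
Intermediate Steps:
$v{\left(Q \right)} = 5 + Q$ ($v{\left(Q \right)} = Q + 5 = 5 + Q$)
$k{\left(f,C \right)} = f - 34 C + \frac{f \left(5 + C + f\right)}{-33 + C}$ ($k{\left(f,C \right)} = \left(\frac{f + \left(5 + C\right)}{C - 33} f - 34 C\right) + f = \left(\frac{5 + C + f}{-33 + C} f - 34 C\right) + f = \left(\frac{f \left(5 + C + f\right)}{-33 + C} - 34 C\right) + f = \left(- 34 C + \frac{f \left(5 + C + f\right)}{-33 + C}\right) + f = f - 34 C + \frac{f \left(5 + C + f\right)}{-33 + C}$)
$A = 7$ ($A = -7 + 14 = 7$)
$A k{\left(-18,9 \right)} = 7 \frac{\left(-18\right)^{2} - 34 \cdot 9^{2} - -504 + 1122 \cdot 9 + 2 \cdot 9 \left(-18\right)}{-33 + 9} = 7 \frac{324 - 2754 + 504 + 10098 - 324}{-24} = 7 \left(- \frac{324 - 2754 + 504 + 10098 - 324}{24}\right) = 7 \left(\left(- \frac{1}{24}\right) 7848\right) = 7 \left(-327\right) = -2289$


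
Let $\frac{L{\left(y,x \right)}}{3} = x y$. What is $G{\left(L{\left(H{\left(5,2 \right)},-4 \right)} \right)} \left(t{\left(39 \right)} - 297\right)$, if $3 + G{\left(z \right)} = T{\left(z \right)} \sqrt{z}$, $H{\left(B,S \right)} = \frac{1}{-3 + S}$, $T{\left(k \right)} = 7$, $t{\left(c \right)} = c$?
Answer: $774 - 3612 \sqrt{3} \approx -5482.2$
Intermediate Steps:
$L{\left(y,x \right)} = 3 x y$
$G{\left(z \right)} = -3 + 7 \sqrt{z}$
$G{\left(L{\left(H{\left(5,2 \right)},-4 \right)} \right)} \left(t{\left(39 \right)} - 297\right) = \left(-3 + 7 \sqrt{3 \left(-4\right) \frac{1}{-3 + 2}}\right) \left(39 - 297\right) = \left(-3 + 7 \sqrt{3 \left(-4\right) \frac{1}{-1}}\right) \left(-258\right) = \left(-3 + 7 \sqrt{3 \left(-4\right) \left(-1\right)}\right) \left(-258\right) = \left(-3 + 7 \sqrt{12}\right) \left(-258\right) = \left(-3 + 7 \cdot 2 \sqrt{3}\right) \left(-258\right) = \left(-3 + 14 \sqrt{3}\right) \left(-258\right) = 774 - 3612 \sqrt{3}$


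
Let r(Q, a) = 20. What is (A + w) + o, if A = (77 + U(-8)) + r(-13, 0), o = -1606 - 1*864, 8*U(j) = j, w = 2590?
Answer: 216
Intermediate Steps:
U(j) = j/8
o = -2470 (o = -1606 - 864 = -2470)
A = 96 (A = (77 + (⅛)*(-8)) + 20 = (77 - 1) + 20 = 76 + 20 = 96)
(A + w) + o = (96 + 2590) - 2470 = 2686 - 2470 = 216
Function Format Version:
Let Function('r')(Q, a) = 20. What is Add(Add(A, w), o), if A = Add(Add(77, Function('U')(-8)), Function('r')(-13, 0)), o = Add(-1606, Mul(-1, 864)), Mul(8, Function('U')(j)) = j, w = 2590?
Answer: 216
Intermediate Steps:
Function('U')(j) = Mul(Rational(1, 8), j)
o = -2470 (o = Add(-1606, -864) = -2470)
A = 96 (A = Add(Add(77, Mul(Rational(1, 8), -8)), 20) = Add(Add(77, -1), 20) = Add(76, 20) = 96)
Add(Add(A, w), o) = Add(Add(96, 2590), -2470) = Add(2686, -2470) = 216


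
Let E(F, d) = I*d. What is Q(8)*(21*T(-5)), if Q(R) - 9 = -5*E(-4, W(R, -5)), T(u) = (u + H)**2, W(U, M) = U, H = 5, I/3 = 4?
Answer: 0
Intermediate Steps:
I = 12 (I = 3*4 = 12)
T(u) = (5 + u)**2 (T(u) = (u + 5)**2 = (5 + u)**2)
E(F, d) = 12*d
Q(R) = 9 - 60*R
Q(8)*(21*T(-5)) = (9 - 60*8)*(21*(5 - 5)**2) = (9 - 480)*(21*0**2) = -9891*0 = -471*0 = 0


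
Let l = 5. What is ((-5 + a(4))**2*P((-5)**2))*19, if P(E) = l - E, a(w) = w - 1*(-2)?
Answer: -380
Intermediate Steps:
a(w) = 2 + w (a(w) = w + 2 = 2 + w)
P(E) = 5 - E
((-5 + a(4))**2*P((-5)**2))*19 = ((-5 + (2 + 4))**2*(5 - 1*(-5)**2))*19 = ((-5 + 6)**2*(5 - 1*25))*19 = (1**2*(5 - 25))*19 = (1*(-20))*19 = -20*19 = -380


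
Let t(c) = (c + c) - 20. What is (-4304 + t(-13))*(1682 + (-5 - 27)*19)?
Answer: -4671900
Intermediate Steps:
t(c) = -20 + 2*c (t(c) = 2*c - 20 = -20 + 2*c)
(-4304 + t(-13))*(1682 + (-5 - 27)*19) = (-4304 + (-20 + 2*(-13)))*(1682 + (-5 - 27)*19) = (-4304 + (-20 - 26))*(1682 - 32*19) = (-4304 - 46)*(1682 - 608) = -4350*1074 = -4671900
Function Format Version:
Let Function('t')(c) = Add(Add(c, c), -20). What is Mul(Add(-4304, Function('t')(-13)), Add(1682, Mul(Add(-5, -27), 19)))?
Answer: -4671900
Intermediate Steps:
Function('t')(c) = Add(-20, Mul(2, c)) (Function('t')(c) = Add(Mul(2, c), -20) = Add(-20, Mul(2, c)))
Mul(Add(-4304, Function('t')(-13)), Add(1682, Mul(Add(-5, -27), 19))) = Mul(Add(-4304, Add(-20, Mul(2, -13))), Add(1682, Mul(Add(-5, -27), 19))) = Mul(Add(-4304, Add(-20, -26)), Add(1682, Mul(-32, 19))) = Mul(Add(-4304, -46), Add(1682, -608)) = Mul(-4350, 1074) = -4671900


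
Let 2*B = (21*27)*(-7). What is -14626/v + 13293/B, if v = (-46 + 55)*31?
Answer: -38488/651 ≈ -59.121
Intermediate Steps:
B = -3969/2 (B = ((21*27)*(-7))/2 = (567*(-7))/2 = (1/2)*(-3969) = -3969/2 ≈ -1984.5)
v = 279 (v = 9*31 = 279)
-14626/v + 13293/B = -14626/279 + 13293/(-3969/2) = -14626*1/279 + 13293*(-2/3969) = -14626/279 - 422/63 = -38488/651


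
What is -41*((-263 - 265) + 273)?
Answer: 10455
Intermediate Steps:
-41*((-263 - 265) + 273) = -41*(-528 + 273) = -41*(-255) = 10455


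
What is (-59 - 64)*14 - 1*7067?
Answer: -8789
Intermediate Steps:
(-59 - 64)*14 - 1*7067 = -123*14 - 7067 = -1722 - 7067 = -8789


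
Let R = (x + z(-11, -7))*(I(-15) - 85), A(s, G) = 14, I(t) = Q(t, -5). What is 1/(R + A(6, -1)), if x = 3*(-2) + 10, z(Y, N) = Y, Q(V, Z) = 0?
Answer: 1/609 ≈ 0.0016420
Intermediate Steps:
x = 4 (x = -6 + 10 = 4)
I(t) = 0
R = 595 (R = (4 - 11)*(0 - 85) = -7*(-85) = 595)
1/(R + A(6, -1)) = 1/(595 + 14) = 1/609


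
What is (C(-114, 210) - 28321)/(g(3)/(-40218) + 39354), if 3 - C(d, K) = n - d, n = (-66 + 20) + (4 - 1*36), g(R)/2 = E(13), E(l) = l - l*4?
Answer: -190056862/263789875 ≈ -0.72049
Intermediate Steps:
E(l) = -3*l (E(l) = l - 4*l = -3*l)
g(R) = -78 (g(R) = 2*(-3*13) = 2*(-39) = -78)
n = -78 (n = -46 + (4 - 36) = -46 - 32 = -78)
C(d, K) = 81 + d (C(d, K) = 3 - (-78 - d) = 3 + (78 + d) = 81 + d)
(C(-114, 210) - 28321)/(g(3)/(-40218) + 39354) = ((81 - 114) - 28321)/(-78/(-40218) + 39354) = (-33 - 28321)/(-78*(-1/40218) + 39354) = -28354/(13/6703 + 39354) = -28354/263789875/6703 = -28354*6703/263789875 = -190056862/263789875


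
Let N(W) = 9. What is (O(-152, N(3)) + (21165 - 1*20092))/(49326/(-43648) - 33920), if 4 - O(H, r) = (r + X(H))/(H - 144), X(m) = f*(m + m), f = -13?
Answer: -880470184/27390905491 ≈ -0.032145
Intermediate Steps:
X(m) = -26*m (X(m) = -13*(m + m) = -26*m)
O(H, r) = 4 - (r - 26*H)/(-144 + H) (O(H, r) = 4 - (r - 26*H)/(H - 144) = 4 - (r - 26*H)/(-144 + H))
(O(-152, N(3)) + (21165 - 1*20092))/(49326/(-43648) - 33920) = ((-576 - 1*9 + 30*(-152))/(-144 - 152) + (21165 - 1*20092))/(49326/(-43648) - 33920) = ((-576 - 9 - 4560)/(-296) + (21165 - 20092))/(49326*(-1/43648) - 33920) = (-1/296*(-5145) + 1073)/(-24663/21824 - 33920) = (5145/296 + 1073)/(-740294743/21824) = (322753/296)*(-21824/740294743) = -880470184/27390905491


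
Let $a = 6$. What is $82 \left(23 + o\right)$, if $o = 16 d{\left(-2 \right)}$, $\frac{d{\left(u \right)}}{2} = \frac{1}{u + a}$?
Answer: $2542$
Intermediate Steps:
$d{\left(u \right)} = \frac{2}{6 + u}$ ($d{\left(u \right)} = \frac{2}{u + 6} = \frac{2}{6 + u}$)
$o = 8$ ($o = 16 \frac{2}{6 - 2} = 16 \cdot \frac{2}{4} = 16 \cdot 2 \cdot \frac{1}{4} = 16 \cdot \frac{1}{2} = 8$)
$82 \left(23 + o\right) = 82 \left(23 + 8\right) = 82 \cdot 31 = 2542$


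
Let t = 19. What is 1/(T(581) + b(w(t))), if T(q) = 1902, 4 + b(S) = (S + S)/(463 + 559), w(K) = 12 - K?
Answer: 73/138553 ≈ 0.00052687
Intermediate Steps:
b(S) = -4 + S/511 (b(S) = -4 + (S + S)/(463 + 559) = -4 + (2*S)/1022 = -4 + (2*S)*(1/1022) = -4 + S/511)
1/(T(581) + b(w(t))) = 1/(1902 + (-4 + (12 - 1*19)/511)) = 1/(1902 + (-4 + (12 - 19)/511)) = 1/(1902 + (-4 + (1/511)*(-7))) = 1/(1902 + (-4 - 1/73)) = 1/(1902 - 293/73) = 1/(138553/73) = 73/138553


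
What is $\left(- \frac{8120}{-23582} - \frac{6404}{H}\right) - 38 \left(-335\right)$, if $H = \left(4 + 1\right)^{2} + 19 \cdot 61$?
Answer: $\frac{44411755649}{3490136} \approx 12725.0$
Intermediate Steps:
$H = 1184$ ($H = 5^{2} + 1159 = 25 + 1159 = 1184$)
$\left(- \frac{8120}{-23582} - \frac{6404}{H}\right) - 38 \left(-335\right) = \left(- \frac{8120}{-23582} - \frac{6404}{1184}\right) - 38 \left(-335\right) = \left(\left(-8120\right) \left(- \frac{1}{23582}\right) - \frac{1601}{296}\right) - -12730 = \left(\frac{4060}{11791} - \frac{1601}{296}\right) + 12730 = - \frac{17675631}{3490136} + 12730 = \frac{44411755649}{3490136}$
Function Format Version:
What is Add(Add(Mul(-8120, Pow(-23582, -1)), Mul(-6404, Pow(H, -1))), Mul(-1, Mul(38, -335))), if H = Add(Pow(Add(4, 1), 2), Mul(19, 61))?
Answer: Rational(44411755649, 3490136) ≈ 12725.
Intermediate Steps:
H = 1184 (H = Add(Pow(5, 2), 1159) = Add(25, 1159) = 1184)
Add(Add(Mul(-8120, Pow(-23582, -1)), Mul(-6404, Pow(H, -1))), Mul(-1, Mul(38, -335))) = Add(Add(Mul(-8120, Pow(-23582, -1)), Mul(-6404, Pow(1184, -1))), Mul(-1, Mul(38, -335))) = Add(Add(Mul(-8120, Rational(-1, 23582)), Mul(-6404, Rational(1, 1184))), Mul(-1, -12730)) = Add(Add(Rational(4060, 11791), Rational(-1601, 296)), 12730) = Add(Rational(-17675631, 3490136), 12730) = Rational(44411755649, 3490136)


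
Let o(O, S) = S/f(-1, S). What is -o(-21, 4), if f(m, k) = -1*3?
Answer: 4/3 ≈ 1.3333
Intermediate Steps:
f(m, k) = -3
o(O, S) = -S/3 (o(O, S) = S/(-3) = S*(-⅓) = -S/3)
-o(-21, 4) = -(-1)*4/3 = -1*(-4/3) = 4/3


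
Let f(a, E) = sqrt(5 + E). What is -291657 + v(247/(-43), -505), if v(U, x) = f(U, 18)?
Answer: -291657 + sqrt(23) ≈ -2.9165e+5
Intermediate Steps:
v(U, x) = sqrt(23) (v(U, x) = sqrt(5 + 18) = sqrt(23))
-291657 + v(247/(-43), -505) = -291657 + sqrt(23)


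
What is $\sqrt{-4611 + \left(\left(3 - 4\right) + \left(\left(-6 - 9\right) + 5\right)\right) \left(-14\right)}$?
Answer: $i \sqrt{4457} \approx 66.761 i$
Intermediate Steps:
$\sqrt{-4611 + \left(\left(3 - 4\right) + \left(\left(-6 - 9\right) + 5\right)\right) \left(-14\right)} = \sqrt{-4611 + \left(\left(3 - 4\right) + \left(-15 + 5\right)\right) \left(-14\right)} = \sqrt{-4611 + \left(-1 - 10\right) \left(-14\right)} = \sqrt{-4611 - -154} = \sqrt{-4611 + 154} = \sqrt{-4457} = i \sqrt{4457}$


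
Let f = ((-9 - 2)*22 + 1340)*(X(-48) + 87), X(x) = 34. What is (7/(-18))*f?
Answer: -51667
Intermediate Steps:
f = 132858 (f = ((-9 - 2)*22 + 1340)*(34 + 87) = (-11*22 + 1340)*121 = (-242 + 1340)*121 = 1098*121 = 132858)
(7/(-18))*f = (7/(-18))*132858 = (7*(-1/18))*132858 = -7/18*132858 = -51667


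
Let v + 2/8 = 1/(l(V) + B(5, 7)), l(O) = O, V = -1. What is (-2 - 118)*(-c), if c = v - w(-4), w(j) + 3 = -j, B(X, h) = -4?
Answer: -174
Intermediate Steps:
w(j) = -3 - j
v = -9/20 (v = -1/4 + 1/(-1 - 4) = -1/4 + 1/(-5) = -1/4 - 1/5 = -9/20 ≈ -0.45000)
c = -29/20 (c = -9/20 - (-3 - 1*(-4)) = -9/20 - (-3 + 4) = -9/20 - 1*1 = -9/20 - 1 = -29/20 ≈ -1.4500)
(-2 - 118)*(-c) = (-2 - 118)*(-1*(-29/20)) = -120*29/20 = -174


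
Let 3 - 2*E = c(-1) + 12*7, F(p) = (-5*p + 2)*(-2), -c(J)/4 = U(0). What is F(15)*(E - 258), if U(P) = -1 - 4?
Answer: -45041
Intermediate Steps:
U(P) = -5
c(J) = 20 (c(J) = -4*(-5) = 20)
F(p) = -4 + 10*p (F(p) = (2 - 5*p)*(-2) = -4 + 10*p)
E = -101/2 (E = 3/2 - (20 + 12*7)/2 = 3/2 - (20 + 84)/2 = 3/2 - ½*104 = 3/2 - 52 = -101/2 ≈ -50.500)
F(15)*(E - 258) = (-4 + 10*15)*(-101/2 - 258) = (-4 + 150)*(-617/2) = 146*(-617/2) = -45041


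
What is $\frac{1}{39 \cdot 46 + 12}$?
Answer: $\frac{1}{1806} \approx 0.00055371$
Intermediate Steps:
$\frac{1}{39 \cdot 46 + 12} = \frac{1}{1794 + 12} = \frac{1}{1806}$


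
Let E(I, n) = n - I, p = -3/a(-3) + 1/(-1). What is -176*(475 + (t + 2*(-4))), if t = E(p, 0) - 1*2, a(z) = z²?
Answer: -246224/3 ≈ -82075.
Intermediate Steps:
p = -4/3 (p = -3/((-3)²) + 1/(-1) = -3/9 + 1*(-1) = -3*⅑ - 1 = -⅓ - 1 = -4/3 ≈ -1.3333)
t = -⅔ (t = (0 - 1*(-4/3)) - 1*2 = (0 + 4/3) - 2 = 4/3 - 2 = -⅔ ≈ -0.66667)
-176*(475 + (t + 2*(-4))) = -176*(475 + (-⅔ + 2*(-4))) = -176*(475 + (-⅔ - 8)) = -176*(475 - 26/3) = -176*1399/3 = -246224/3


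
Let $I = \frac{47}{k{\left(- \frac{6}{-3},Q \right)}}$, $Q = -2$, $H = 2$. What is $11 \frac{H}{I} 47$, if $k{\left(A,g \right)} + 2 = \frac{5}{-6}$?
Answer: $- \frac{187}{3} \approx -62.333$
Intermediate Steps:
$k{\left(A,g \right)} = - \frac{17}{6}$ ($k{\left(A,g \right)} = -2 + \frac{5}{-6} = -2 + 5 \left(- \frac{1}{6}\right) = -2 - \frac{5}{6} = - \frac{17}{6}$)
$I = - \frac{282}{17}$ ($I = \frac{47}{- \frac{17}{6}} = 47 \left(- \frac{6}{17}\right) = - \frac{282}{17} \approx -16.588$)
$11 \frac{H}{I} 47 = 11 \frac{2}{- \frac{282}{17}} \cdot 47 = 11 \cdot 2 \left(- \frac{17}{282}\right) 47 = 11 \left(- \frac{17}{141}\right) 47 = \left(- \frac{187}{141}\right) 47 = - \frac{187}{3}$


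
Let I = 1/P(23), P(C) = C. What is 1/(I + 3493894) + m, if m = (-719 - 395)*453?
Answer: -40552810591423/80359563 ≈ -5.0464e+5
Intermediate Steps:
I = 1/23 ≈ 0.043478
m = -504642 (m = -1114*453 = -504642)
1/(I + 3493894) + m = 1/(1/23 + 3493894) - 504642 = 1/(80359563/23) - 504642 = 23/80359563 - 504642 = -40552810591423/80359563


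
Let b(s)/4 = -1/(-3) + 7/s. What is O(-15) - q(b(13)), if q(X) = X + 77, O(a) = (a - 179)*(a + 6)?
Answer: 64955/39 ≈ 1665.5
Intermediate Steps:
b(s) = 4/3 + 28/s (b(s) = 4*(-1/(-3) + 7/s) = 4*(-1*(-⅓) + 7/s) = 4*(⅓ + 7/s) = 4/3 + 28/s)
O(a) = (-179 + a)*(6 + a)
q(X) = 77 + X
O(-15) - q(b(13)) = (-1074 + (-15)² - 173*(-15)) - (77 + (4/3 + 28/13)) = (-1074 + 225 + 2595) - (77 + (4/3 + 28*(1/13))) = 1746 - (77 + (4/3 + 28/13)) = 1746 - (77 + 136/39) = 1746 - 1*3139/39 = 1746 - 3139/39 = 64955/39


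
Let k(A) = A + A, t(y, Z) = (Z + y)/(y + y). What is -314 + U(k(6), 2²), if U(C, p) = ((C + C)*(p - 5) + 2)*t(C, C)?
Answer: -336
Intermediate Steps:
t(y, Z) = (Z + y)/(2*y) (t(y, Z) = (Z + y)/((2*y)) = (Z + y)*(1/(2*y)) = (Z + y)/(2*y))
k(A) = 2*A
U(C, p) = 2 + 2*C*(-5 + p) (U(C, p) = ((C + C)*(p - 5) + 2)*((C + C)/(2*C)) = ((2*C)*(-5 + p) + 2)*((2*C)/(2*C)) = (2*C*(-5 + p) + 2)*1 = (2 + 2*C*(-5 + p))*1 = 2 + 2*C*(-5 + p))
-314 + U(k(6), 2²) = -314 + (2 - 20*6 + 2*(2*6)*2²) = -314 + (2 - 10*12 + 2*12*4) = -314 + (2 - 120 + 96) = -314 - 22 = -336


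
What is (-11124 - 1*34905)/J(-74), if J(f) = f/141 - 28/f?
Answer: 240133293/764 ≈ 3.1431e+5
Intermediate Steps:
J(f) = -28/f + f/141 (J(f) = f*(1/141) - 28/f = f/141 - 28/f = -28/f + f/141)
(-11124 - 1*34905)/J(-74) = (-11124 - 1*34905)/(-28/(-74) + (1/141)*(-74)) = (-11124 - 34905)/(-28*(-1/74) - 74/141) = -46029/(14/37 - 74/141) = -46029/(-764/5217) = -46029*(-5217/764) = 240133293/764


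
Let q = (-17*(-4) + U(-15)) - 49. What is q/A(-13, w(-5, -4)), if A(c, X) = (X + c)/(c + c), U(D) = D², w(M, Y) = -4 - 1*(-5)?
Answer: 1586/3 ≈ 528.67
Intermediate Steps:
w(M, Y) = 1 (w(M, Y) = -4 + 5 = 1)
A(c, X) = (X + c)/(2*c) (A(c, X) = (X + c)/((2*c)) = (X + c)*(1/(2*c)) = (X + c)/(2*c))
q = 244 (q = (-17*(-4) + (-15)²) - 49 = (68 + 225) - 49 = 293 - 49 = 244)
q/A(-13, w(-5, -4)) = 244/(((½)*(1 - 13)/(-13))) = 244/(((½)*(-1/13)*(-12))) = 244/(6/13) = 244*(13/6) = 1586/3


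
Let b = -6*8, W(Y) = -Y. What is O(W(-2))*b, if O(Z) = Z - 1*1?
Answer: -48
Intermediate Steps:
O(Z) = -1 + Z (O(Z) = Z - 1 = -1 + Z)
b = -48
O(W(-2))*b = (-1 - 1*(-2))*(-48) = (-1 + 2)*(-48) = 1*(-48) = -48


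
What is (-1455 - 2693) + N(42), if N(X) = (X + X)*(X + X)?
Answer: 2908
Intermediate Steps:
N(X) = 4*X² (N(X) = (2*X)*(2*X) = 4*X²)
(-1455 - 2693) + N(42) = (-1455 - 2693) + 4*42² = -4148 + 4*1764 = -4148 + 7056 = 2908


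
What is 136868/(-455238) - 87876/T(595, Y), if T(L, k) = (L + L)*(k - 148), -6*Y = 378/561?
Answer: 6238968916/31521817215 ≈ 0.19793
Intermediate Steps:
Y = -21/187 (Y = -63/561 = -⅙*126/187 = -21/187 ≈ -0.11230)
T(L, k) = 2*L*(-148 + k) (T(L, k) = (2*L)*(-148 + k) = 2*L*(-148 + k))
136868/(-455238) - 87876/T(595, Y) = 136868/(-455238) - 87876*1/(1190*(-148 - 21/187)) = 136868*(-1/455238) - 87876/(2*595*(-27697/187)) = -68434/227619 - 87876/(-1938790/11) = -68434/227619 - 87876*(-11/1938790) = -68434/227619 + 483318/969395 = 6238968916/31521817215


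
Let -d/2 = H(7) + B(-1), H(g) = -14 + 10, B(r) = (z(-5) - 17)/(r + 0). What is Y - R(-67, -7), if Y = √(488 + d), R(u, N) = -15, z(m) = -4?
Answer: 15 + √454 ≈ 36.307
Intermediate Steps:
B(r) = -21/r (B(r) = (-4 - 17)/(r + 0) = -21/r)
H(g) = -4
d = -34 (d = -2*(-4 - 21/(-1)) = -2*(-4 - 21*(-1)) = -2*(-4 + 21) = -2*17 = -34)
Y = √454 (Y = √(488 - 34) = √454 ≈ 21.307)
Y - R(-67, -7) = √454 - 1*(-15) = √454 + 15 = 15 + √454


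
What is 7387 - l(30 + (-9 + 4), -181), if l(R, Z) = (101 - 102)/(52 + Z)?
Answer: 952922/129 ≈ 7387.0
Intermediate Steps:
l(R, Z) = -1/(52 + Z)
7387 - l(30 + (-9 + 4), -181) = 7387 - (-1)/(52 - 181) = 7387 - (-1)/(-129) = 7387 - (-1)*(-1)/129 = 7387 - 1*1/129 = 7387 - 1/129 = 952922/129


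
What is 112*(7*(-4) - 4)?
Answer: -3584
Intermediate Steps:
112*(7*(-4) - 4) = 112*(-28 - 4) = 112*(-32) = -3584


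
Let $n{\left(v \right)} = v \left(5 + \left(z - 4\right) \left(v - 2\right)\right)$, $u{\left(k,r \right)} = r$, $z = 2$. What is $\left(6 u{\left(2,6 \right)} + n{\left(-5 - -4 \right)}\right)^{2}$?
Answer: $625$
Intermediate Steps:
$n{\left(v \right)} = v \left(9 - 2 v\right)$ ($n{\left(v \right)} = v \left(5 + \left(2 - 4\right) \left(v - 2\right)\right) = v \left(5 - 2 \left(-2 + v\right)\right) = v \left(5 - \left(-4 + 2 v\right)\right) = v \left(9 - 2 v\right)$)
$\left(6 u{\left(2,6 \right)} + n{\left(-5 - -4 \right)}\right)^{2} = \left(6 \cdot 6 + \left(-5 - -4\right) \left(9 - 2 \left(-5 - -4\right)\right)\right)^{2} = \left(36 + \left(-5 + 4\right) \left(9 - 2 \left(-5 + 4\right)\right)\right)^{2} = \left(36 - \left(9 - -2\right)\right)^{2} = \left(36 - \left(9 + 2\right)\right)^{2} = \left(36 - 11\right)^{2} = 25^{2} = 625$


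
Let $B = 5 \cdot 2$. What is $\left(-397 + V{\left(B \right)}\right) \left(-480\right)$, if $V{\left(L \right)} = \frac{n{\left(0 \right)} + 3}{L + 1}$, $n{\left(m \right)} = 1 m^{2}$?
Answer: $\frac{2094720}{11} \approx 1.9043 \cdot 10^{5}$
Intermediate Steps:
$n{\left(m \right)} = m^{2}$
$B = 10$
$V{\left(L \right)} = \frac{3}{1 + L}$ ($V{\left(L \right)} = \frac{0^{2} + 3}{L + 1} = \frac{0 + 3}{1 + L} = \frac{3}{1 + L}$)
$\left(-397 + V{\left(B \right)}\right) \left(-480\right) = \left(-397 + \frac{3}{1 + 10}\right) \left(-480\right) = \left(-397 + \frac{3}{11}\right) \left(-480\right) = \left(- \frac{4364}{11}\right) \left(-480\right) = \frac{2094720}{11}$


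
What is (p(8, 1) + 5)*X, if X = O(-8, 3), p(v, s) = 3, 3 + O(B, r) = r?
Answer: 0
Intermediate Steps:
O(B, r) = -3 + r
X = 0 (X = -3 + 3 = 0)
(p(8, 1) + 5)*X = (3 + 5)*0 = 8*0 = 0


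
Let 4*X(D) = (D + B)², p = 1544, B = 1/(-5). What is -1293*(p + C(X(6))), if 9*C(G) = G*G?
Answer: -60196598111/30000 ≈ -2.0066e+6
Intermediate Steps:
B = -⅕ ≈ -0.20000
X(D) = (-⅕ + D)²/4 (X(D) = (D - ⅕)²/4 = (-⅕ + D)²/4)
C(G) = G²/9 (C(G) = (G*G)/9 = G²/9)
-1293*(p + C(X(6))) = -1293*(1544 + ((-1 + 5*6)²/100)²/9) = -1293*(1544 + ((-1 + 30)²/100)²/9) = -1293*(1544 + ((1/100)*29²)²/9) = -1293*(1544 + ((1/100)*841)²/9) = -1293*(1544 + (841/100)²/9) = -1293*(1544 + (⅑)*(707281/10000)) = -1293*(1544 + 707281/90000) = -1293*139667281/90000 = -60196598111/30000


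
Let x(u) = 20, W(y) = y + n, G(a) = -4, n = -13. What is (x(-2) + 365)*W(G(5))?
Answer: -6545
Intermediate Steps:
W(y) = -13 + y (W(y) = y - 13 = -13 + y)
(x(-2) + 365)*W(G(5)) = (20 + 365)*(-13 - 4) = 385*(-17) = -6545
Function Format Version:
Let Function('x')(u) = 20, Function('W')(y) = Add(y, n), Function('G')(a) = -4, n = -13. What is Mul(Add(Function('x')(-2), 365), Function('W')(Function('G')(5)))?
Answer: -6545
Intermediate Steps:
Function('W')(y) = Add(-13, y) (Function('W')(y) = Add(y, -13) = Add(-13, y))
Mul(Add(Function('x')(-2), 365), Function('W')(Function('G')(5))) = Mul(Add(20, 365), Add(-13, -4)) = Mul(385, -17) = -6545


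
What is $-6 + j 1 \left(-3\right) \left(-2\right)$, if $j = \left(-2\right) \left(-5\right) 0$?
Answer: $-6$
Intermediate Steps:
$j = 0$ ($j = 10 \cdot 0 = 0$)
$-6 + j 1 \left(-3\right) \left(-2\right) = -6 + 0 \cdot 1 \left(-3\right) \left(-2\right) = -6 + 0 \left(\left(-3\right) \left(-2\right)\right) = -6 + 0 \cdot 6 = -6 + 0 = -6$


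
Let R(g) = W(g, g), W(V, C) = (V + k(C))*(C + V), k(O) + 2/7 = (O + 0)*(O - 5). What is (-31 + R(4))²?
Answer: 54289/49 ≈ 1107.9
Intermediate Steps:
k(O) = -2/7 + O*(-5 + O) (k(O) = -2/7 + (O + 0)*(O - 5) = -2/7 + O*(-5 + O))
W(V, C) = (C + V)*(-2/7 + V + C² - 5*C) (W(V, C) = (V + (-2/7 + C² - 5*C))*(C + V) = (-2/7 + V + C² - 5*C)*(C + V) = (C + V)*(-2/7 + V + C² - 5*C))
R(g) = -8*g² + 2*g³ - 4*g/7 (R(g) = g³ + g² - 5*g² - 2*g/7 - 2*g/7 + g*g² - 4*g*g = g³ + g² - 5*g² - 2*g/7 - 2*g/7 + g³ - 4*g² = -8*g² + 2*g³ - 4*g/7)
(-31 + R(4))² = (-31 + (2/7)*4*(-2 - 28*4 + 7*4²))² = (-31 + (2/7)*4*(-2 - 112 + 7*16))² = (-31 + (2/7)*4*(-2 - 112 + 112))² = (-31 + (2/7)*4*(-2))² = (-31 - 16/7)² = (-233/7)² = 54289/49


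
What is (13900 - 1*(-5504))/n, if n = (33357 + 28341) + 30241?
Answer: 19404/91939 ≈ 0.21105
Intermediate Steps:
n = 91939 (n = 61698 + 30241 = 91939)
(13900 - 1*(-5504))/n = (13900 - 1*(-5504))/91939 = (13900 + 5504)*(1/91939) = 19404*(1/91939) = 19404/91939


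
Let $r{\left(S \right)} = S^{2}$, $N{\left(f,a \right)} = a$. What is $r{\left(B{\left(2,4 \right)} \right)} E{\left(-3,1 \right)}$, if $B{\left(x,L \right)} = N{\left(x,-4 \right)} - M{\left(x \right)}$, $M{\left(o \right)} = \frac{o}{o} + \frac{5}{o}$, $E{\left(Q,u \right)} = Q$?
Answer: $- \frac{675}{4} \approx -168.75$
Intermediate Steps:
$M{\left(o \right)} = 1 + \frac{5}{o}$
$B{\left(x,L \right)} = -4 - \frac{5 + x}{x}$
$r{\left(B{\left(2,4 \right)} \right)} E{\left(-3,1 \right)} = \left(-5 - \frac{5}{2}\right)^{2} \left(-3\right) = \left(- \frac{15}{2}\right)^{2} \left(-3\right) = \frac{225}{4} \left(-3\right) = - \frac{675}{4}$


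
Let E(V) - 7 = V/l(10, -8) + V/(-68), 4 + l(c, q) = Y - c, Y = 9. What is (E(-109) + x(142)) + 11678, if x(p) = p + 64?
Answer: 4050897/340 ≈ 11914.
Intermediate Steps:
l(c, q) = 5 - c (l(c, q) = -4 + (9 - c) = 5 - c)
x(p) = 64 + p
E(V) = 7 - 73*V/340 (E(V) = 7 + (V/(5 - 1*10) + V/(-68)) = 7 + (V/(5 - 10) + V*(-1/68)) = 7 + (V/(-5) - V/68) = 7 + (V*(-⅕) - V/68) = 7 + (-V/5 - V/68) = 7 - 73*V/340)
(E(-109) + x(142)) + 11678 = ((7 - 73/340*(-109)) + (64 + 142)) + 11678 = ((7 + 7957/340) + 206) + 11678 = (10337/340 + 206) + 11678 = 80377/340 + 11678 = 4050897/340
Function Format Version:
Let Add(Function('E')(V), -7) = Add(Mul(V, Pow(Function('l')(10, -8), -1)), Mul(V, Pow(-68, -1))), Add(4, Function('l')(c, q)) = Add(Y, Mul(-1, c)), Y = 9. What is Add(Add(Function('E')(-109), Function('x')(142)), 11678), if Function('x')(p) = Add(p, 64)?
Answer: Rational(4050897, 340) ≈ 11914.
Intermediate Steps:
Function('l')(c, q) = Add(5, Mul(-1, c)) (Function('l')(c, q) = Add(-4, Add(9, Mul(-1, c))) = Add(5, Mul(-1, c)))
Function('x')(p) = Add(64, p)
Function('E')(V) = Add(7, Mul(Rational(-73, 340), V)) (Function('E')(V) = Add(7, Add(Mul(V, Pow(Add(5, Mul(-1, 10)), -1)), Mul(V, Pow(-68, -1)))) = Add(7, Add(Mul(V, Pow(Add(5, -10), -1)), Mul(V, Rational(-1, 68)))) = Add(7, Add(Mul(V, Pow(-5, -1)), Mul(Rational(-1, 68), V))) = Add(7, Add(Mul(V, Rational(-1, 5)), Mul(Rational(-1, 68), V))) = Add(7, Add(Mul(Rational(-1, 5), V), Mul(Rational(-1, 68), V))) = Add(7, Mul(Rational(-73, 340), V)))
Add(Add(Function('E')(-109), Function('x')(142)), 11678) = Add(Add(Add(7, Mul(Rational(-73, 340), -109)), Add(64, 142)), 11678) = Add(Add(Add(7, Rational(7957, 340)), 206), 11678) = Add(Add(Rational(10337, 340), 206), 11678) = Add(Rational(80377, 340), 11678) = Rational(4050897, 340)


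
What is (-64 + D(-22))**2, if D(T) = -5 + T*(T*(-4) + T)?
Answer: 2313441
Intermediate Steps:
D(T) = -5 - 3*T**2 (D(T) = -5 + T*(-4*T + T) = -5 + T*(-3*T) = -5 - 3*T**2)
(-64 + D(-22))**2 = (-64 + (-5 - 3*(-22)**2))**2 = (-64 + (-5 - 3*484))**2 = (-64 + (-5 - 1452))**2 = (-64 - 1457)**2 = (-1521)**2 = 2313441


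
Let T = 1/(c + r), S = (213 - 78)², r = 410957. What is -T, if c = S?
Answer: -1/429182 ≈ -2.3300e-6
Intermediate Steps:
S = 18225 (S = 135² = 18225)
c = 18225
T = 1/429182 (T = 1/(18225 + 410957) = 1/429182 ≈ 2.3300e-6)
-T = -1*1/429182 = -1/429182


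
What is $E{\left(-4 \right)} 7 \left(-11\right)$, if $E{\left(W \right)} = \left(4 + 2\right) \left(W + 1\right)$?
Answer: $1386$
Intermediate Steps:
$E{\left(W \right)} = 6 + 6 W$ ($E{\left(W \right)} = 6 \left(1 + W\right) = 6 + 6 W$)
$E{\left(-4 \right)} 7 \left(-11\right) = \left(6 + 6 \left(-4\right)\right) 7 \left(-11\right) = \left(6 - 24\right) 7 \left(-11\right) = \left(-18\right) 7 \left(-11\right) = \left(-126\right) \left(-11\right) = 1386$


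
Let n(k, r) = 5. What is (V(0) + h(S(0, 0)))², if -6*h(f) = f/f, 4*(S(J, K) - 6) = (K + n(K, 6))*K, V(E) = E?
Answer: 1/36 ≈ 0.027778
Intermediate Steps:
S(J, K) = 6 + K*(5 + K)/4 (S(J, K) = 6 + ((K + 5)*K)/4 = 6 + ((5 + K)*K)/4 = 6 + (K*(5 + K))/4 = 6 + K*(5 + K)/4)
h(f) = -⅙ (h(f) = -f/(6*f) = -⅙*1 = -⅙)
(V(0) + h(S(0, 0)))² = (0 - ⅙)² = (-⅙)² = 1/36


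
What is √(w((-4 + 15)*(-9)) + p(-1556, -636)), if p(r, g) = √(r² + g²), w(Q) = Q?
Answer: √(-99 + 4*√176602) ≈ 39.774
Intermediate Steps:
p(r, g) = √(g² + r²)
√(w((-4 + 15)*(-9)) + p(-1556, -636)) = √((-4 + 15)*(-9) + √((-636)² + (-1556)²)) = √(11*(-9) + √(404496 + 2421136)) = √(-99 + √2825632) = √(-99 + 4*√176602)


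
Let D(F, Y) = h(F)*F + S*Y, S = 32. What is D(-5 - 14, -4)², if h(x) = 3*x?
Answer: 912025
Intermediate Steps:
D(F, Y) = 3*F² + 32*Y (D(F, Y) = (3*F)*F + 32*Y = 3*F² + 32*Y)
D(-5 - 14, -4)² = (3*(-5 - 14)² + 32*(-4))² = (3*(-19)² - 128)² = (3*361 - 128)² = (1083 - 128)² = 955² = 912025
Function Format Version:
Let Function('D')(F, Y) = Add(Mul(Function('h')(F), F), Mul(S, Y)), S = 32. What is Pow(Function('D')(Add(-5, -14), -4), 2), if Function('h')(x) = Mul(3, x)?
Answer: 912025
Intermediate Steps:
Function('D')(F, Y) = Add(Mul(3, Pow(F, 2)), Mul(32, Y)) (Function('D')(F, Y) = Add(Mul(Mul(3, F), F), Mul(32, Y)) = Add(Mul(3, Pow(F, 2)), Mul(32, Y)))
Pow(Function('D')(Add(-5, -14), -4), 2) = Pow(Add(Mul(3, Pow(Add(-5, -14), 2)), Mul(32, -4)), 2) = Pow(Add(Mul(3, Pow(-19, 2)), -128), 2) = Pow(Add(Mul(3, 361), -128), 2) = Pow(Add(1083, -128), 2) = Pow(955, 2) = 912025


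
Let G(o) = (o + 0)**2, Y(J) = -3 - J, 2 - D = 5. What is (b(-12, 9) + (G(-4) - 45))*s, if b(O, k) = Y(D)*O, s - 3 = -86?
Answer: 2407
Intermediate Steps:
s = -83 (s = 3 - 86 = -83)
D = -3 (D = 2 - 1*5 = 2 - 5 = -3)
G(o) = o**2
b(O, k) = 0 (b(O, k) = (-3 - 1*(-3))*O = (-3 + 3)*O = 0*O = 0)
(b(-12, 9) + (G(-4) - 45))*s = (0 + ((-4)**2 - 45))*(-83) = (0 + (16 - 45))*(-83) = (0 - 29)*(-83) = -29*(-83) = 2407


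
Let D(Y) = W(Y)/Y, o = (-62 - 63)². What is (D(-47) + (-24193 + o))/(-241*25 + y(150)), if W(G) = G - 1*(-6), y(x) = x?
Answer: 80531/55225 ≈ 1.4582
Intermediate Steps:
o = 15625 (o = (-125)² = 15625)
W(G) = 6 + G (W(G) = G + 6 = 6 + G)
D(Y) = (6 + Y)/Y
(D(-47) + (-24193 + o))/(-241*25 + y(150)) = ((6 - 47)/(-47) + (-24193 + 15625))/(-241*25 + 150) = (-1/47*(-41) - 8568)/(-6025 + 150) = (41/47 - 8568)/(-5875) = -402655/47*(-1/5875) = 80531/55225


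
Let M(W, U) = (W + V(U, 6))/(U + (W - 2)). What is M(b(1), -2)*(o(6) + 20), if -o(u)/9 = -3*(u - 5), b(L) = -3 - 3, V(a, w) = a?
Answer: 188/5 ≈ 37.600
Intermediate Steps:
b(L) = -6
M(W, U) = (U + W)/(-2 + U + W) (M(W, U) = (W + U)/(U + (W - 2)) = (U + W)/(U + (-2 + W)) = (U + W)/(-2 + U + W))
o(u) = -135 + 27*u (o(u) = -(-27)*(u - 5) = -(-27)*(-5 + u) = -9*(15 - 3*u) = -135 + 27*u)
M(b(1), -2)*(o(6) + 20) = ((-2 - 6)/(-2 - 2 - 6))*((-135 + 27*6) + 20) = (-8/(-10))*((-135 + 162) + 20) = (-1/10*(-8))*(27 + 20) = (4/5)*47 = 188/5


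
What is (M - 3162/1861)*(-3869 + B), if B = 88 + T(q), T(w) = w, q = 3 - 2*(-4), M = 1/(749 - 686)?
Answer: 743990650/117243 ≈ 6345.7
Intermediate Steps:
M = 1/63 ≈ 0.015873
q = 11 (q = 3 + 8 = 11)
B = 99 (B = 88 + 11 = 99)
(M - 3162/1861)*(-3869 + B) = (1/63 - 3162/1861)*(-3869 + 99) = (1/63 - 3162*1/1861)*(-3770) = (1/63 - 3162/1861)*(-3770) = -197345/117243*(-3770) = 743990650/117243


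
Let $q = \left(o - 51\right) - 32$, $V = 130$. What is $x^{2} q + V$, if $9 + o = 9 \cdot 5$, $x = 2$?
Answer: $-58$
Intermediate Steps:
$o = 36$ ($o = -9 + 9 \cdot 5 = -9 + 45 = 36$)
$q = -47$ ($q = \left(36 - 51\right) - 32 = -15 - 32 = -47$)
$x^{2} q + V = 2^{2} \left(-47\right) + 130 = 4 \left(-47\right) + 130 = -188 + 130 = -58$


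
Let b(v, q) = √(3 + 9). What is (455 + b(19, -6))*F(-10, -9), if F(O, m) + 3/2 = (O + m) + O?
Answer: -27755/2 - 61*√3 ≈ -13983.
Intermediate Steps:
b(v, q) = 2*√3 (b(v, q) = √12 = 2*√3)
F(O, m) = -3/2 + m + 2*O (F(O, m) = -3/2 + ((O + m) + O) = -3/2 + (m + 2*O) = -3/2 + m + 2*O)
(455 + b(19, -6))*F(-10, -9) = (455 + 2*√3)*(-3/2 - 9 + 2*(-10)) = (455 + 2*√3)*(-3/2 - 9 - 20) = (455 + 2*√3)*(-61/2) = -27755/2 - 61*√3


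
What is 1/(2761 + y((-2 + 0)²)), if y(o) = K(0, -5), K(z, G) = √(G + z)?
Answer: 2761/7623126 - I*√5/7623126 ≈ 0.00036219 - 2.9333e-7*I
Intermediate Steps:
y(o) = I*√5 (y(o) = √(-5 + 0) = √(-5) = I*√5)
1/(2761 + y((-2 + 0)²)) = 1/(2761 + I*√5)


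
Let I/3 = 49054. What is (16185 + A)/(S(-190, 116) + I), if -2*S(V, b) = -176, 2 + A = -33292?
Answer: -17109/147250 ≈ -0.11619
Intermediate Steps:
A = -33294 (A = -2 - 33292 = -33294)
I = 147162 (I = 3*49054 = 147162)
S(V, b) = 88 (S(V, b) = -½*(-176) = 88)
(16185 + A)/(S(-190, 116) + I) = (16185 - 33294)/(88 + 147162) = -17109/147250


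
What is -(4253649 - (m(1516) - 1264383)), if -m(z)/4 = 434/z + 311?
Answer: -2091806038/379 ≈ -5.5193e+6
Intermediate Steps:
m(z) = -1244 - 1736/z (m(z) = -4*(434/z + 311) = -4*(311 + 434/z) = -1244 - 1736/z)
-(4253649 - (m(1516) - 1264383)) = -(4253649 - ((-1244 - 1736/1516) - 1264383)) = -(4253649 - ((-1244 - 1736*1/1516) - 1264383)) = -(4253649 - ((-1244 - 434/379) - 1264383)) = -(4253649 - (-471910/379 - 1264383)) = -(4253649 - 1*(-479673067/379)) = -(4253649 + 479673067/379) = -1*2091806038/379 = -2091806038/379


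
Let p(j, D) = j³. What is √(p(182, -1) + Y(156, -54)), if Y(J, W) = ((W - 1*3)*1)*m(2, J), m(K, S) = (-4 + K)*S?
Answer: 4*√377897 ≈ 2458.9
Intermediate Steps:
m(K, S) = S*(-4 + K)
Y(J, W) = -2*J*(-3 + W) (Y(J, W) = ((W - 1*3)*1)*(J*(-4 + 2)) = ((W - 3)*1)*(J*(-2)) = ((-3 + W)*1)*(-2*J) = (-3 + W)*(-2*J) = -2*J*(-3 + W))
√(p(182, -1) + Y(156, -54)) = √(182³ + 2*156*(3 - 1*(-54))) = √(6028568 + 2*156*(3 + 54)) = √(6028568 + 2*156*57) = √(6028568 + 17784) = √6046352 = 4*√377897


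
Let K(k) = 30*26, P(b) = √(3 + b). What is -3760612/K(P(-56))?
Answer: -940153/195 ≈ -4821.3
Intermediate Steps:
K(k) = 780
-3760612/K(P(-56)) = -3760612/780 = -3760612*1/780 = -940153/195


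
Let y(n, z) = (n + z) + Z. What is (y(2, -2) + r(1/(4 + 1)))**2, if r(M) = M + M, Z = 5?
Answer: 729/25 ≈ 29.160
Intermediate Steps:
r(M) = 2*M
y(n, z) = 5 + n + z (y(n, z) = (n + z) + 5 = 5 + n + z)
(y(2, -2) + r(1/(4 + 1)))**2 = ((5 + 2 - 2) + 2/(4 + 1))**2 = (5 + 2/5)**2 = (27/5)**2 = 729/25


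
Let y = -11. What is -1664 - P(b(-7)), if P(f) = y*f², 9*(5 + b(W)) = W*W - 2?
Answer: -134740/81 ≈ -1663.5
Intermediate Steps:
b(W) = -47/9 + W²/9 (b(W) = -5 + (W*W - 2)/9 = -5 + (W² - 2)/9 = -5 + (-2 + W²)/9 = -5 + (-2/9 + W²/9) = -47/9 + W²/9)
P(f) = -11*f²
-1664 - P(b(-7)) = -1664 - (-11)*(-47/9 + (⅑)*(-7)²)² = -1664 - (-11)*(-47/9 + (⅑)*49)² = -1664 - (-11)*(-47/9 + 49/9)² = -1664 - (-11)*(2/9)² = -1664 - (-11)*4/81 = -1664 - 1*(-44/81) = -1664 + 44/81 = -134740/81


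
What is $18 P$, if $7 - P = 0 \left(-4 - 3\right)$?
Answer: $126$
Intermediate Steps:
$P = 7$ ($P = 7 - 0 \left(-4 - 3\right) = 7 - 0 \left(-7\right) = 7 - 0 = 7 + 0 = 7$)
$18 P = 18 \cdot 7 = 126$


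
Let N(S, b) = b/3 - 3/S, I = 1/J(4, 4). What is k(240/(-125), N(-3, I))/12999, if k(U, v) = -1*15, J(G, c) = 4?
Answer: -5/4333 ≈ -0.0011539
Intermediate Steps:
I = 1/4 ≈ 0.25000
N(S, b) = -3/S + b/3 (N(S, b) = b*(1/3) - 3/S = b/3 - 3/S = -3/S + b/3)
k(U, v) = -15
k(240/(-125), N(-3, I))/12999 = -15/12999 = -15*1/12999 = -5/4333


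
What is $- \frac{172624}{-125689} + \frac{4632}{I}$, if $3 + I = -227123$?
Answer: $\frac{449130316}{331944649} \approx 1.353$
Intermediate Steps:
$I = -227126$ ($I = -3 - 227123 = -227126$)
$- \frac{172624}{-125689} + \frac{4632}{I} = - \frac{172624}{-125689} + \frac{4632}{-227126} = \left(-172624\right) \left(- \frac{1}{125689}\right) + 4632 \left(- \frac{1}{227126}\right) = \frac{172624}{125689} - \frac{2316}{113563} = \frac{449130316}{331944649}$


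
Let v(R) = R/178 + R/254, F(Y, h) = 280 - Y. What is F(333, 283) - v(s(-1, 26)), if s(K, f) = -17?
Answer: -597223/11303 ≈ -52.838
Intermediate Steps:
v(R) = 108*R/11303 (v(R) = R*(1/178) + R*(1/254) = R/178 + R/254 = 108*R/11303)
F(333, 283) - v(s(-1, 26)) = (280 - 1*333) - 108*(-17)/11303 = (280 - 333) - 1*(-1836/11303) = -53 + 1836/11303 = -597223/11303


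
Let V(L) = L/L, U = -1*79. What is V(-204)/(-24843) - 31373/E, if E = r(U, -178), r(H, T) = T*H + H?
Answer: -259804474/115793223 ≈ -2.2437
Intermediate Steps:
U = -79
r(H, T) = H + H*T (r(H, T) = H*T + H = H + H*T)
E = 13983 (E = -79*(1 - 178) = -79*(-177) = 13983)
V(L) = 1
V(-204)/(-24843) - 31373/E = 1/(-24843) - 31373/13983 = 1*(-1/24843) - 31373*1/13983 = -1/24843 - 31373/13983 = -259804474/115793223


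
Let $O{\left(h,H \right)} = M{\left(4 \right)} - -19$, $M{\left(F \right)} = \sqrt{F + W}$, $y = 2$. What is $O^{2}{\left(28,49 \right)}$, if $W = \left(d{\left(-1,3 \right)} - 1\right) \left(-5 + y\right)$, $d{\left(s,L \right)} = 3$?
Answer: $\left(19 + i \sqrt{2}\right)^{2} \approx 359.0 + 53.74 i$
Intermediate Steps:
$W = -6$ ($W = \left(3 - 1\right) \left(-5 + 2\right) = 2 \left(-3\right) = -6$)
$M{\left(F \right)} = \sqrt{-6 + F}$ ($M{\left(F \right)} = \sqrt{F - 6} = \sqrt{-6 + F}$)
$O{\left(h,H \right)} = 19 + i \sqrt{2}$ ($O{\left(h,H \right)} = \sqrt{-6 + 4} - -19 = \sqrt{-2} + 19 = i \sqrt{2} + 19 = 19 + i \sqrt{2}$)
$O^{2}{\left(28,49 \right)} = \left(19 + i \sqrt{2}\right)^{2}$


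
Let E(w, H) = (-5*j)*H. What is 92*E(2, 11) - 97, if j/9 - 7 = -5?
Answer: -91177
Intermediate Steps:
j = 18 (j = 63 + 9*(-5) = 63 - 45 = 18)
E(w, H) = -90*H (E(w, H) = (-5*18)*H = -90*H)
92*E(2, 11) - 97 = 92*(-90*11) - 97 = 92*(-990) - 97 = -91080 - 97 = -91177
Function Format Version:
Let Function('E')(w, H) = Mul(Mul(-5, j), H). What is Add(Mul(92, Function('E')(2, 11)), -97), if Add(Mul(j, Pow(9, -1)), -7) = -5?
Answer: -91177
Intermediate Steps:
j = 18 (j = Add(63, Mul(9, -5)) = Add(63, -45) = 18)
Function('E')(w, H) = Mul(-90, H) (Function('E')(w, H) = Mul(Mul(-5, 18), H) = Mul(-90, H))
Add(Mul(92, Function('E')(2, 11)), -97) = Add(Mul(92, Mul(-90, 11)), -97) = Add(Mul(92, -990), -97) = Add(-91080, -97) = -91177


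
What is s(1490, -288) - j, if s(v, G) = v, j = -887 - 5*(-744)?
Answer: -1343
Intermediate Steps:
j = 2833 (j = -887 + 3720 = 2833)
s(1490, -288) - j = 1490 - 1*2833 = 1490 - 2833 = -1343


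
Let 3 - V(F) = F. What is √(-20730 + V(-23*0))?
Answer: 21*I*√47 ≈ 143.97*I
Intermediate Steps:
V(F) = 3 - F
√(-20730 + V(-23*0)) = √(-20730 + (3 - (-23)*0)) = √(-20730 + (3 - 1*0)) = √(-20730 + (3 + 0)) = √(-20730 + 3) = √(-20727) = 21*I*√47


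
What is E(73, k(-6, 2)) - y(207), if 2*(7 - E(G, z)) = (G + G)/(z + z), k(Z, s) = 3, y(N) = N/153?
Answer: -665/102 ≈ -6.5196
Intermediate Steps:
y(N) = N/153 (y(N) = N*(1/153) = N/153)
E(G, z) = 7 - G/(2*z) (E(G, z) = 7 - (G + G)/(2*(z + z)) = 7 - 2*G/(2*(2*z)) = 7 - 2*G*1/(2*z)/2 = 7 - G/(2*z))
E(73, k(-6, 2)) - y(207) = (7 - ½*73/3) - 207/153 = (7 - ½*73*⅓) - 1*23/17 = (7 - 73/6) - 23/17 = -31/6 - 23/17 = -665/102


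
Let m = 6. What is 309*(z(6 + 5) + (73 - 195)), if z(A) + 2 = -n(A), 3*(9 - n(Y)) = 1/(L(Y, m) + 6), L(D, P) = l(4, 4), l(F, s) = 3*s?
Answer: -739643/18 ≈ -41091.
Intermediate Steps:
L(D, P) = 12 (L(D, P) = 3*4 = 12)
n(Y) = 485/54 (n(Y) = 9 - 1/(3*(12 + 6)) = 9 - ⅓/18 = 9 - ⅓*1/18 = 9 - 1/54 = 485/54)
z(A) = -593/54 (z(A) = -2 - 1*485/54 = -2 - 485/54 = -593/54)
309*(z(6 + 5) + (73 - 195)) = 309*(-593/54 + (73 - 195)) = 309*(-593/54 - 122) = 309*(-7181/54) = -739643/18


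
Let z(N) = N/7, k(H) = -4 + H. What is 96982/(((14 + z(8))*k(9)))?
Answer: 339437/265 ≈ 1280.9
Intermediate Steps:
z(N) = N/7 (z(N) = N*(⅐) = N/7)
96982/(((14 + z(8))*k(9))) = 96982/(((14 + (⅐)*8)*(-4 + 9))) = 96982/(((14 + 8/7)*5)) = 96982/(((106/7)*5)) = 96982/(530/7) = 96982*(7/530) = 339437/265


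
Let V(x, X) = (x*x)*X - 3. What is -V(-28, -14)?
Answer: 10979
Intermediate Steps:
V(x, X) = -3 + X*x² (V(x, X) = x²*X - 3 = X*x² - 3 = -3 + X*x²)
-V(-28, -14) = -(-3 - 14*(-28)²) = -(-3 - 14*784) = -(-3 - 10976) = -1*(-10979) = 10979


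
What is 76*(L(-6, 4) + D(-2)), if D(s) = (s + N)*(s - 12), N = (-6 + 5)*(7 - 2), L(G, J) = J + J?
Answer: 8056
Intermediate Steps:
L(G, J) = 2*J
N = -5 (N = -1*5 = -5)
D(s) = (-12 + s)*(-5 + s) (D(s) = (s - 5)*(s - 12) = (-5 + s)*(-12 + s) = (-12 + s)*(-5 + s))
76*(L(-6, 4) + D(-2)) = 76*(2*4 + (60 + (-2)² - 17*(-2))) = 76*(8 + (60 + 4 + 34)) = 76*(8 + 98) = 76*106 = 8056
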